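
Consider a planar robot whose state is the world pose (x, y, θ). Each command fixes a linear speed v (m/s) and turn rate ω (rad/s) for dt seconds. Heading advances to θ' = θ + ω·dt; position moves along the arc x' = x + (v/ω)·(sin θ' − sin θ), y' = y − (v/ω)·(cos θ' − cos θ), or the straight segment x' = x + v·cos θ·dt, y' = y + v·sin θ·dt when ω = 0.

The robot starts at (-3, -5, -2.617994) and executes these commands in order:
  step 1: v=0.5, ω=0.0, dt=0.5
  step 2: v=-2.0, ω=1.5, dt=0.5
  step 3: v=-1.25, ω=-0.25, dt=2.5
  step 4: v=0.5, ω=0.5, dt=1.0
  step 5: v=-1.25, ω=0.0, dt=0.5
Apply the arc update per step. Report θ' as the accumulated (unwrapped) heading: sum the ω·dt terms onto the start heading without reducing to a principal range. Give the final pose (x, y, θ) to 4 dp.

step 1: θ'=-2.6180 (straight) → pose (-3.2165, -5.1250, -2.6180)
step 2: θ'=-1.8680 (R=-1.3333) → pose (-2.6083, -4.3608, -1.8680)
step 3: θ'=-2.4930 (R=5.0000) → pose (-0.8478, -1.8403, -2.4930)
step 4: θ'=-1.9930 (R=1.0000) → pose (-1.1560, -2.2275, -1.9930)
step 5: θ'=-1.9930 (straight) → pose (-0.8999, -1.6574, -1.9930)

(-0.8999, -1.6574, -1.9930)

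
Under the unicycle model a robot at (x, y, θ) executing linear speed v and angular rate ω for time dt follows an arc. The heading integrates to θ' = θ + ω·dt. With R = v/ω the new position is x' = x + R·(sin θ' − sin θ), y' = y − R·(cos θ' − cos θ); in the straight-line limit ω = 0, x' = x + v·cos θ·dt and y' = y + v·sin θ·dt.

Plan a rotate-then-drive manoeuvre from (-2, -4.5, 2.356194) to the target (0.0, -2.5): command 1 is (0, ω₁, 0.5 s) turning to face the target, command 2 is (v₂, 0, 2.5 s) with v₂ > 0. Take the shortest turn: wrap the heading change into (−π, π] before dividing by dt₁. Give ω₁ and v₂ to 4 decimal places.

heading to target = atan2(-2.5−-4.5, 0−-2) = 0.7854
Δθ = wrap(0.7854 − 2.3562) = -1.5708; ω₁ = Δθ/dt₁ = -3.1416
distance = √((0−-2)² + (-2.5−-4.5)²) = 2.8284; v₂ = distance/dt₂ = 1.1314

ω₁ = -3.1416, v₂ = 1.1314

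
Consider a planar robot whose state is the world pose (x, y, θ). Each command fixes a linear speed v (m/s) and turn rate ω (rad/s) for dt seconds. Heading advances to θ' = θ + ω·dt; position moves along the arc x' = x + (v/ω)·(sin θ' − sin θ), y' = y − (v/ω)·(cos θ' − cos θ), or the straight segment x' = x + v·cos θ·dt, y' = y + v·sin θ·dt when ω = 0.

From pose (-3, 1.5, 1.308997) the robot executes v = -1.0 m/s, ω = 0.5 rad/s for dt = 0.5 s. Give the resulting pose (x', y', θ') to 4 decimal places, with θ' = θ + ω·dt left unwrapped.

θ' = 1.3090 + 0.5·0.5 = 1.5590
R = v/ω = -1.0/0.5 = -2.0000
x' = -3 + -2.0000·(sin 1.5590 − sin 1.3090) = -3.0680
y' = 1.5 − -2.0000·(cos 1.5590 − cos 1.3090) = 1.0060

(-3.0680, 1.0060, 1.5590)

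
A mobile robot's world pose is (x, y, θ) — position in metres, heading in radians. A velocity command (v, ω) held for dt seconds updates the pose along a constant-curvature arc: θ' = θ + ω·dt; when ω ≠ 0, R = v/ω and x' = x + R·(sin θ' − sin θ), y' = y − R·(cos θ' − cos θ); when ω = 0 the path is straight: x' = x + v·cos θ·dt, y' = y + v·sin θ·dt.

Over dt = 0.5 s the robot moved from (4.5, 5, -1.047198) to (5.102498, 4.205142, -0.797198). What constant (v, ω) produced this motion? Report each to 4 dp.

v = 2.0000, ω = 0.5000

Δθ = -0.797198 − -1.047198 = 0.250000
ω = Δθ/dt = 0.250000/0.5 = 0.5000
R = −Δy/(cos θ' − cos θ) = 4.0000
v = R·ω = 4.0000·0.5000 = 2.0000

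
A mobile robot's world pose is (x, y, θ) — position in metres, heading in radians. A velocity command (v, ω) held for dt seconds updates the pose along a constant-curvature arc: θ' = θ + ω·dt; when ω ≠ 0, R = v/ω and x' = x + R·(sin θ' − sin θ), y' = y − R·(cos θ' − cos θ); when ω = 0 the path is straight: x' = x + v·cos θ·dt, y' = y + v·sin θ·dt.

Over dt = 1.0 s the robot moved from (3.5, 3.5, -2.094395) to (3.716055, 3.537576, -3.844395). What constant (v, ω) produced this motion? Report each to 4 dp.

Δθ = -3.844395 − -2.094395 = -1.750000
ω = Δθ/dt = -1.750000/1.0 = -1.7500
R = Δx/(sin θ' − sin θ) = 0.1429
v = R·ω = 0.1429·-1.7500 = -0.2500

v = -0.2500, ω = -1.7500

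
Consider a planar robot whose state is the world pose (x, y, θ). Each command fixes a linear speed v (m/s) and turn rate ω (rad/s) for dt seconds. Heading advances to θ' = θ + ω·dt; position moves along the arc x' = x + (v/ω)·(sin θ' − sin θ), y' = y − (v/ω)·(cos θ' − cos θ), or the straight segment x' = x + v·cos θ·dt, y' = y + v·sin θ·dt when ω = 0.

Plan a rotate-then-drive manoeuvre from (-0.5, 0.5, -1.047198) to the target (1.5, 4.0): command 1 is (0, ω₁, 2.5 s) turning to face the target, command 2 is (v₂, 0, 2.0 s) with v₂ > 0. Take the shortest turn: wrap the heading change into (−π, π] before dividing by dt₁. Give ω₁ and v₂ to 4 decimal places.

heading to target = atan2(4−0.5, 1.5−-0.5) = 1.0517
Δθ = wrap(1.0517 − -1.0472) = 2.0988; ω₁ = Δθ/dt₁ = 0.8395
distance = √((1.5−-0.5)² + (4−0.5)²) = 4.0311; v₂ = distance/dt₂ = 2.0156

ω₁ = 0.8395, v₂ = 2.0156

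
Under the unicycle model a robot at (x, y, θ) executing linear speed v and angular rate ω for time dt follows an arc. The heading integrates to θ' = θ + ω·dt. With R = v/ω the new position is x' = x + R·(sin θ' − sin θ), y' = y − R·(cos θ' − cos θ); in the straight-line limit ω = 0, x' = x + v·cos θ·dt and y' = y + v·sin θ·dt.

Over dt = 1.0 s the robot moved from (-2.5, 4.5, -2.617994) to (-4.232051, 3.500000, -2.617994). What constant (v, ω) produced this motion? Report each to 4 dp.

v = 2.0000, ω = 0.0000

Δθ = -2.617994 − -2.617994 = 0.000000
ω = Δθ/dt = 0.000000/1.0 = 0.0000
ω = 0 → v = (Δx·cos θ + Δy·sin θ)/dt = 2.0000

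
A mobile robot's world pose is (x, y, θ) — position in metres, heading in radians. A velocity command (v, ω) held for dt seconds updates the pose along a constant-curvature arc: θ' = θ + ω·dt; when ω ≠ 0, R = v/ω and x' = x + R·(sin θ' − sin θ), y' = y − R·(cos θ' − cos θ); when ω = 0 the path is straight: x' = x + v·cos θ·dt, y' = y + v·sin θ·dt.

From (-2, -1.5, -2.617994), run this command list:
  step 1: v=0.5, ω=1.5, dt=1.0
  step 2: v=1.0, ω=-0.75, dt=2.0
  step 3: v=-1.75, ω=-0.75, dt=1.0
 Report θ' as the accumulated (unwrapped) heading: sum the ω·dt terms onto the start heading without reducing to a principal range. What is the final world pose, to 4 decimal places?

(-0.9749, -3.4195, -3.3680)

step 1: θ'=-1.1180 (R=0.3333) → pose (-2.1331, -1.9345, -1.1180)
step 2: θ'=-2.6180 (R=-1.3333) → pose (-2.6654, -3.6725, -2.6180)
step 3: θ'=-3.3680 (R=2.3333) → pose (-0.9749, -3.4195, -3.3680)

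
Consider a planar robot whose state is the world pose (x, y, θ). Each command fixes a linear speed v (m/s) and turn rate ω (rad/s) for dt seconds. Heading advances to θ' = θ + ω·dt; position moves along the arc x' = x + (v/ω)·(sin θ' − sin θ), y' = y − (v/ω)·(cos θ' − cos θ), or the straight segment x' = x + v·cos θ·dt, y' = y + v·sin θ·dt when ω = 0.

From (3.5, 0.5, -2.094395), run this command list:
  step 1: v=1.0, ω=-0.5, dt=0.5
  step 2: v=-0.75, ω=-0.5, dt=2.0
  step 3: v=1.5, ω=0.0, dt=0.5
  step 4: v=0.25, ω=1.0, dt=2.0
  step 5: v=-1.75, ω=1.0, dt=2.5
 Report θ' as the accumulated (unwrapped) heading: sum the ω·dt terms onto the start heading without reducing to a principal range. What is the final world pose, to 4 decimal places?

(0.2387, 0.6869, 1.1556)

step 1: θ'=-2.3444 (R=-2.0000) → pose (3.1988, 0.1026, -2.3444)
step 2: θ'=-3.3444 (R=1.5000) → pose (4.5740, 0.5238, -3.3444)
step 3: θ'=-3.3444 (straight) → pose (3.8393, 0.6748, -3.3444)
step 4: θ'=-1.3444 (R=0.2500) → pose (3.5454, 0.3738, -1.3444)
step 5: θ'=1.1556 (R=-1.7500) → pose (0.2387, 0.6869, 1.1556)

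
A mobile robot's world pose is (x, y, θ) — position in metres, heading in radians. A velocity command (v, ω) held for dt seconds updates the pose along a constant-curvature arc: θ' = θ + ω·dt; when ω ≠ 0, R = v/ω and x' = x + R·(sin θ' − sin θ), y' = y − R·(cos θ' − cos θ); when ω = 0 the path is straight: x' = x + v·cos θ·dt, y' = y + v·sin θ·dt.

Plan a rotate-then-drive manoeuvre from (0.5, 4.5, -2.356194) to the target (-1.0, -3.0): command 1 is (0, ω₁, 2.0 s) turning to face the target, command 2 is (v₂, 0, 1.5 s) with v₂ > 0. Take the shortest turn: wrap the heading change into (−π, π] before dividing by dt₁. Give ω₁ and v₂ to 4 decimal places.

ω₁ = 0.2940, v₂ = 5.0990

heading to target = atan2(-3−4.5, -1−0.5) = -1.7682
Δθ = wrap(-1.7682 − -2.3562) = 0.5880; ω₁ = Δθ/dt₁ = 0.2940
distance = √((-1−0.5)² + (-3−4.5)²) = 7.6485; v₂ = distance/dt₂ = 5.0990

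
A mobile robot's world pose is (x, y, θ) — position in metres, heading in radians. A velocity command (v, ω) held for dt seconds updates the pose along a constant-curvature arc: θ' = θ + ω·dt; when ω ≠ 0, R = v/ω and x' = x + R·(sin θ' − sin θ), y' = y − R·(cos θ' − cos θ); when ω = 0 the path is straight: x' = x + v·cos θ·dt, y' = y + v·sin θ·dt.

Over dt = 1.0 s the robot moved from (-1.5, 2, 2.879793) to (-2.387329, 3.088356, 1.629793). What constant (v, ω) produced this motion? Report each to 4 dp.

Δθ = 1.629793 − 2.879793 = -1.250000
ω = Δθ/dt = -1.250000/1.0 = -1.2500
R = −Δy/(cos θ' − cos θ) = -1.2000
v = R·ω = -1.2000·-1.2500 = 1.5000

v = 1.5000, ω = -1.2500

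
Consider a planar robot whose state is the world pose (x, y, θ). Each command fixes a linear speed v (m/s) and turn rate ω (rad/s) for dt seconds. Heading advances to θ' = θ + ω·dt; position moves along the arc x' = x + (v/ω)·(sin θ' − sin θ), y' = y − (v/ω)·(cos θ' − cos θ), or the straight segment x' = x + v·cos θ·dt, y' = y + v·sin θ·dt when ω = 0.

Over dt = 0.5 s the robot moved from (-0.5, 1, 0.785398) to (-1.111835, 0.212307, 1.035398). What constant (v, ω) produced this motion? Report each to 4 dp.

Δθ = 1.035398 − 0.785398 = 0.250000
ω = Δθ/dt = 0.250000/0.5 = 0.5000
R = −Δy/(cos θ' − cos θ) = -4.0000
v = R·ω = -4.0000·0.5000 = -2.0000

v = -2.0000, ω = 0.5000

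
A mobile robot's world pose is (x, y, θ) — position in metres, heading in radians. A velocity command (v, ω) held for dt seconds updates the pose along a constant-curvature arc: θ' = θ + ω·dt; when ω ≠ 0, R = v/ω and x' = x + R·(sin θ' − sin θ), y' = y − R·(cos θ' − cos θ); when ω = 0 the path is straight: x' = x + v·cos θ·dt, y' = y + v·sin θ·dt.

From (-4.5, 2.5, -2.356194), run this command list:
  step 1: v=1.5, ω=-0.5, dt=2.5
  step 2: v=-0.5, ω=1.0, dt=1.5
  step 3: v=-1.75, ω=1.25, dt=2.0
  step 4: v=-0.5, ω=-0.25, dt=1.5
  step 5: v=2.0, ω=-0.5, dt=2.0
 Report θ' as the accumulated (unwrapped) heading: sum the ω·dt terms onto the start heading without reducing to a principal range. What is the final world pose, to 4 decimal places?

(-6.3827, 2.2104, -0.9812)

step 1: θ'=-3.6062 (R=-3.0000) → pose (-7.9655, 1.9393, -3.6062)
step 2: θ'=-2.1062 (R=-0.5000) → pose (-7.3115, 2.1312, -2.1062)
step 3: θ'=0.3938 (R=-1.4000) → pose (-9.0527, 4.1383, 0.3938)
step 4: θ'=0.0188 (R=2.0000) → pose (-9.7825, 3.9856, 0.0188)
step 5: θ'=-0.9812 (R=-4.0000) → pose (-6.3827, 2.2104, -0.9812)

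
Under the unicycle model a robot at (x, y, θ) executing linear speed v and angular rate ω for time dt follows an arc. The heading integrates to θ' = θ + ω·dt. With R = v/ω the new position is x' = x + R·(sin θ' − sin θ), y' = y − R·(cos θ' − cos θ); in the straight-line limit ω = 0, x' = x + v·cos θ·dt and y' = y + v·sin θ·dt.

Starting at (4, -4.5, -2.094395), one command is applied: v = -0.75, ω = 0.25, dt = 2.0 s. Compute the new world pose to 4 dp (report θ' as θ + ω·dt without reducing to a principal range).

(4.4011, -3.0708, -1.5944)

θ' = -2.0944 + 0.25·2.0 = -1.5944
R = v/ω = -0.75/0.25 = -3.0000
x' = 4 + -3.0000·(sin -1.5944 − sin -2.0944) = 4.4011
y' = -4.5 − -3.0000·(cos -1.5944 − cos -2.0944) = -3.0708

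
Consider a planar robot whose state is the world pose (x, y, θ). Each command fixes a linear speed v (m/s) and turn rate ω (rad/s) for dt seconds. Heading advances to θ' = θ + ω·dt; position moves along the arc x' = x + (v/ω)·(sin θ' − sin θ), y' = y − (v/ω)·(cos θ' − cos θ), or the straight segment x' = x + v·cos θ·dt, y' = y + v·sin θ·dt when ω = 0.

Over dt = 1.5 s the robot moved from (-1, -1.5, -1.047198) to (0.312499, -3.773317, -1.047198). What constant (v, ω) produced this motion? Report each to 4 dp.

v = 1.7500, ω = 0.0000

Δθ = -1.047198 − -1.047198 = 0.000000
ω = Δθ/dt = 0.000000/1.5 = 0.0000
ω = 0 → v = (Δx·cos θ + Δy·sin θ)/dt = 1.7500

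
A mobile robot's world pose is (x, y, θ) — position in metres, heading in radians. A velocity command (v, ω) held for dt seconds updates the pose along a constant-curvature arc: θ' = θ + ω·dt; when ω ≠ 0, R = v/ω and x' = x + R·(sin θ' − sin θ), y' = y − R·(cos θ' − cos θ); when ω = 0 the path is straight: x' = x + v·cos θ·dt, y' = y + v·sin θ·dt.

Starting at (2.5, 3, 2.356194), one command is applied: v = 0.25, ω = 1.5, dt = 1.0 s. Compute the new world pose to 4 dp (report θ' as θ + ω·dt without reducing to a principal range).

(2.2729, 3.0080, 3.8562)

θ' = 2.3562 + 1.5·1.0 = 3.8562
R = v/ω = 0.25/1.5 = 0.1667
x' = 2.5 + 0.1667·(sin 3.8562 − sin 2.3562) = 2.2729
y' = 3 − 0.1667·(cos 3.8562 − cos 2.3562) = 3.0080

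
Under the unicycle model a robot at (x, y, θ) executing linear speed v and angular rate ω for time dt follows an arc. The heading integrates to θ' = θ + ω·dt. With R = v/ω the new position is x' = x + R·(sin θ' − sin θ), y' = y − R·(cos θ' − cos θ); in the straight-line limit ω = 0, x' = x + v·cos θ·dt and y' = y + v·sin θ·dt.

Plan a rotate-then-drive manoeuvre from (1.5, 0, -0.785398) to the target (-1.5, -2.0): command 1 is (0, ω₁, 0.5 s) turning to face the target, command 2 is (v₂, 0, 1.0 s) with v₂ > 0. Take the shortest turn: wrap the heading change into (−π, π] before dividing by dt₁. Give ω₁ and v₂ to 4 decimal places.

ω₁ = -3.5364, v₂ = 3.6056

heading to target = atan2(-2−0, -1.5−1.5) = -2.5536
Δθ = wrap(-2.5536 − -0.7854) = -1.7682; ω₁ = Δθ/dt₁ = -3.5364
distance = √((-1.5−1.5)² + (-2−0)²) = 3.6056; v₂ = distance/dt₂ = 3.6056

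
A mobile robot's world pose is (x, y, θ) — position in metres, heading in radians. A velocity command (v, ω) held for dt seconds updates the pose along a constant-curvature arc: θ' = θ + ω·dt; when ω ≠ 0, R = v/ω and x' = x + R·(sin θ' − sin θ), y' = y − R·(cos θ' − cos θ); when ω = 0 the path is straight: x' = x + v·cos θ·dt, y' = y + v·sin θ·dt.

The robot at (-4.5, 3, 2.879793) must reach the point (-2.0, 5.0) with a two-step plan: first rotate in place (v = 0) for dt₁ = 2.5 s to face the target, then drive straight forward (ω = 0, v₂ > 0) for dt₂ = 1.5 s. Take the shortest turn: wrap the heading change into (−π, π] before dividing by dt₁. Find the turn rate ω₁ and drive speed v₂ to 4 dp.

ω₁ = -0.8820, v₂ = 2.1344

heading to target = atan2(5−3, -2−-4.5) = 0.6747
Δθ = wrap(0.6747 − 2.8798) = -2.2051; ω₁ = Δθ/dt₁ = -0.8820
distance = √((-2−-4.5)² + (5−3)²) = 3.2016; v₂ = distance/dt₂ = 2.1344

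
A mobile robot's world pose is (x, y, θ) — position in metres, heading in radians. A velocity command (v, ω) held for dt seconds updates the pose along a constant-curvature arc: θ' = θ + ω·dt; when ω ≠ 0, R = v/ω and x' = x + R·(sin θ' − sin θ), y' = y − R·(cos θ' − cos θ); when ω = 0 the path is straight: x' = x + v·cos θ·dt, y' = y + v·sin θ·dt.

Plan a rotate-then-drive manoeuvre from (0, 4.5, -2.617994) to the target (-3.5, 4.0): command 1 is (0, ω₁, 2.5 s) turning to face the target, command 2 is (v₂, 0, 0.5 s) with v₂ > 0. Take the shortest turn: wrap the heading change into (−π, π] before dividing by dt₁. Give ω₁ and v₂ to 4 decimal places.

heading to target = atan2(4−4.5, -3.5−0) = -2.9997
Δθ = wrap(-2.9997 − -2.6180) = -0.3817; ω₁ = Δθ/dt₁ = -0.1527
distance = √((-3.5−0)² + (4−4.5)²) = 3.5355; v₂ = distance/dt₂ = 7.0711

ω₁ = -0.1527, v₂ = 7.0711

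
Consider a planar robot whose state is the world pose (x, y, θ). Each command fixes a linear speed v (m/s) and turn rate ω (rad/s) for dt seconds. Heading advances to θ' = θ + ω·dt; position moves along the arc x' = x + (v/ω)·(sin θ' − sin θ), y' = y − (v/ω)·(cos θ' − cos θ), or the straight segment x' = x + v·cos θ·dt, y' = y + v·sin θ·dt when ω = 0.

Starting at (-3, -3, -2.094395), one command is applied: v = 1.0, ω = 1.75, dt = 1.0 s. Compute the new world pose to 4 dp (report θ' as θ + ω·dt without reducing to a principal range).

(-2.6981, -3.8236, -0.3444)

θ' = -2.0944 + 1.75·1.0 = -0.3444
R = v/ω = 1.0/1.75 = 0.5714
x' = -3 + 0.5714·(sin -0.3444 − sin -2.0944) = -2.6981
y' = -3 − 0.5714·(cos -0.3444 − cos -2.0944) = -3.8236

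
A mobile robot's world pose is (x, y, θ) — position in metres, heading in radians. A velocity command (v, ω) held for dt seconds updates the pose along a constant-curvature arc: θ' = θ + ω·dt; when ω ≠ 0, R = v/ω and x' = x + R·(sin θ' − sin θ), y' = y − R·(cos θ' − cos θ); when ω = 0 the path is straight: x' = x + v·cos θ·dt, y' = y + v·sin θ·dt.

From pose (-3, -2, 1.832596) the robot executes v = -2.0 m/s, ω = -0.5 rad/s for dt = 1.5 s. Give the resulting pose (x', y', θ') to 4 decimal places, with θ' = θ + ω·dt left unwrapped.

(-3.3310, -4.9114, 1.0826)

θ' = 1.8326 + -0.5·1.5 = 1.0826
R = v/ω = -2.0/-0.5 = 4.0000
x' = -3 + 4.0000·(sin 1.0826 − sin 1.8326) = -3.3310
y' = -2 − 4.0000·(cos 1.0826 − cos 1.8326) = -4.9114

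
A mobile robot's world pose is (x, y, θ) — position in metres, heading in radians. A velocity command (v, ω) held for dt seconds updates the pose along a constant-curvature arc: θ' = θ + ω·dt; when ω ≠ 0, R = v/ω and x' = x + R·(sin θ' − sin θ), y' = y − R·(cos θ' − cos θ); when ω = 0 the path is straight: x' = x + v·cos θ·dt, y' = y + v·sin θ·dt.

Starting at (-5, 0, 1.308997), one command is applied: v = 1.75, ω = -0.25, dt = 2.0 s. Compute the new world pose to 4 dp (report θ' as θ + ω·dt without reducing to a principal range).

θ' = 1.3090 + -0.25·2.0 = 0.8090
R = v/ω = 1.75/-0.25 = -7.0000
x' = -5 + -7.0000·(sin 0.8090 − sin 1.3090) = -3.3037
y' = 0 − -7.0000·(cos 0.8090 − cos 1.3090) = 3.0198

(-3.3037, 3.0198, 0.8090)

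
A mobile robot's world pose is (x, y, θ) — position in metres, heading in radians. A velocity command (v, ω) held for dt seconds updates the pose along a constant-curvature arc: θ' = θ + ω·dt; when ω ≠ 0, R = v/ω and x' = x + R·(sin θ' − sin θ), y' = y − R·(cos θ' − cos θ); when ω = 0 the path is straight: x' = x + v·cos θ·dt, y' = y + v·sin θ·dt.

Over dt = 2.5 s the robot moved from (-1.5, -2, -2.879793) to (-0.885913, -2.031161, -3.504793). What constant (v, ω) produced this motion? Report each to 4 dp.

v = -0.2500, ω = -0.2500

Δθ = -3.504793 − -2.879793 = -0.625000
ω = Δθ/dt = -0.625000/2.5 = -0.2500
R = Δx/(sin θ' − sin θ) = 1.0000
v = R·ω = 1.0000·-0.2500 = -0.2500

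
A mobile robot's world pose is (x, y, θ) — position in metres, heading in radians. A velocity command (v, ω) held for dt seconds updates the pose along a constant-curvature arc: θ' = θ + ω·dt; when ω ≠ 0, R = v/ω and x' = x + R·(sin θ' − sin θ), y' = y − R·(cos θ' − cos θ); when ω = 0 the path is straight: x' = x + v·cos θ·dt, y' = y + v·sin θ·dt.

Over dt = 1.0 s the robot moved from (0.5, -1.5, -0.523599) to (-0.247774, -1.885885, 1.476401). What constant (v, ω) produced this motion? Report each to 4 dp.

Δθ = 1.476401 − -0.523599 = 2.000000
ω = Δθ/dt = 2.000000/1.0 = 2.0000
R = Δx/(sin θ' − sin θ) = -0.5000
v = R·ω = -0.5000·2.0000 = -1.0000

v = -1.0000, ω = 2.0000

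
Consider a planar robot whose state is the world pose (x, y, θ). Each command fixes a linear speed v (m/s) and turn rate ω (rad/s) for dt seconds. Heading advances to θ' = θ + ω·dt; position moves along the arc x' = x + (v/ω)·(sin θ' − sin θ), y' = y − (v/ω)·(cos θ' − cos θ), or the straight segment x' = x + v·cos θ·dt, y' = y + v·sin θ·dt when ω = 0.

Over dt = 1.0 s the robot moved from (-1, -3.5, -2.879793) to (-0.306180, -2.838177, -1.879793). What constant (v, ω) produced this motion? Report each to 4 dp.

v = -1.0000, ω = 1.0000

Δθ = -1.879793 − -2.879793 = 1.000000
ω = Δθ/dt = 1.000000/1.0 = 1.0000
R = Δx/(sin θ' − sin θ) = -1.0000
v = R·ω = -1.0000·1.0000 = -1.0000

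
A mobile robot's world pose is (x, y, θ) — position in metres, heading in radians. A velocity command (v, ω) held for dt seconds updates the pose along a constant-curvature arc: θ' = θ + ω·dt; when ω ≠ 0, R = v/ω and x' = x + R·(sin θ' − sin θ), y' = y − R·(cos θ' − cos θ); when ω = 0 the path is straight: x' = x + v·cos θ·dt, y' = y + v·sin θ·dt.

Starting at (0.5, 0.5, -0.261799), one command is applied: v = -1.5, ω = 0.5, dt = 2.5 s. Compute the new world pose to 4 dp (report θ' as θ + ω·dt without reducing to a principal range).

θ' = -0.2618 + 0.5·2.5 = 0.9882
R = v/ω = -1.5/0.5 = -3.0000
x' = 0.5 + -3.0000·(sin 0.9882 − sin -0.2618) = -2.7816
y' = 0.5 − -3.0000·(cos 0.9882 − cos -0.2618) = -0.7472

(-2.7816, -0.7472, 0.9882)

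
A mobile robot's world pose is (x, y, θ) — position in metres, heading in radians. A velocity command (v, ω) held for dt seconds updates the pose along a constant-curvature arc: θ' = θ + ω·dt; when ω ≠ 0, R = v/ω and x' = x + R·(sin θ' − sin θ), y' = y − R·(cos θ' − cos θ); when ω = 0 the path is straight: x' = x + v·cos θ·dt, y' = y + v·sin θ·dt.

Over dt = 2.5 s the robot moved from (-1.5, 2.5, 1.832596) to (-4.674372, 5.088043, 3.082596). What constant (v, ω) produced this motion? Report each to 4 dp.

Δθ = 3.082596 − 1.832596 = 1.250000
ω = Δθ/dt = 1.250000/2.5 = 0.5000
R = Δx/(sin θ' − sin θ) = 3.5000
v = R·ω = 3.5000·0.5000 = 1.7500

v = 1.7500, ω = 0.5000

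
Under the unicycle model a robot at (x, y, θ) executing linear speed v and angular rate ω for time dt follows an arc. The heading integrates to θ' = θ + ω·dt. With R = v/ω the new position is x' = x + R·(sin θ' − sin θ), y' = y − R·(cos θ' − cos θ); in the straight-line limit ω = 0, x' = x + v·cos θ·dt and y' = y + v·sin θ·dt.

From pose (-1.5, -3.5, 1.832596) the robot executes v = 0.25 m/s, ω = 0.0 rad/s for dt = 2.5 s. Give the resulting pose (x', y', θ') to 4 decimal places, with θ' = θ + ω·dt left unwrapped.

θ' = 1.8326 + 0.0·2.5 = 1.8326
ω = 0 → straight: x' = -1.5 + 0.25·cos(1.8326)·2.5 = -1.6618
y' = -3.5 + 0.25·sin(1.8326)·2.5 = -2.8963

(-1.6618, -2.8963, 1.8326)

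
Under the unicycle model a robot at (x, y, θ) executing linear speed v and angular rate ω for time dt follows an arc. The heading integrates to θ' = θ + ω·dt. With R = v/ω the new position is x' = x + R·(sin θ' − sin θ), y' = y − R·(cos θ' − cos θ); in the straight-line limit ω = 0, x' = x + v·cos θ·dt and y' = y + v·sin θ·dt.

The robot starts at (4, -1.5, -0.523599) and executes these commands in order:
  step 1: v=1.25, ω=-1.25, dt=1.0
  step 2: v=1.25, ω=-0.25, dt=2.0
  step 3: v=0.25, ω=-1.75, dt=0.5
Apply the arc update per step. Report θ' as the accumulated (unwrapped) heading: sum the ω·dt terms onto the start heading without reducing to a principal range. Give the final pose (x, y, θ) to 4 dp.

(3.2871, -4.8427, -3.1486)

step 1: θ'=-1.7736 (R=-1.0000) → pose (4.4795, -2.5674, -1.7736)
step 2: θ'=-2.2736 (R=-5.0000) → pose (3.3971, -4.7922, -2.2736)
step 3: θ'=-3.1486 (R=-0.1429) → pose (3.2871, -4.8427, -3.1486)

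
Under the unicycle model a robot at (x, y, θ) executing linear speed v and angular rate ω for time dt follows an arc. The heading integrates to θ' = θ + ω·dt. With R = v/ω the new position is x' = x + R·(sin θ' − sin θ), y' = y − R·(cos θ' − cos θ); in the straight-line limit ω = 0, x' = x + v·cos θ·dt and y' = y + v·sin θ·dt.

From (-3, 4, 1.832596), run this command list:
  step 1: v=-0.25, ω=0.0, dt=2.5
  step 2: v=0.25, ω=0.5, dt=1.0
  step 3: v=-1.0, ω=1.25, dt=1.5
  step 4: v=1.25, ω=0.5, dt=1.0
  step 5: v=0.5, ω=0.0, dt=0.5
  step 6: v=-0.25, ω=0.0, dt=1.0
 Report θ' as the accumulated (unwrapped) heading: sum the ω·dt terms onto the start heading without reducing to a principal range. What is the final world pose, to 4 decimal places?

(-1.9921, 2.5802, 4.7076)

step 1: θ'=1.8326 (straight) → pose (-2.8382, 3.3963, 1.8326)
step 2: θ'=2.3326 (R=0.5000) → pose (-2.9594, 3.6120, 2.3326)
step 3: θ'=4.2076 (R=-0.8000) → pose (-1.6803, 3.7773, 4.2076)
step 4: θ'=4.7076 (R=2.5000) → pose (-1.9921, 2.5802, 4.7076)
step 5: θ'=4.7076 (straight) → pose (-1.9933, 2.3302, 4.7076)
step 6: θ'=4.7076 (straight) → pose (-1.9921, 2.5802, 4.7076)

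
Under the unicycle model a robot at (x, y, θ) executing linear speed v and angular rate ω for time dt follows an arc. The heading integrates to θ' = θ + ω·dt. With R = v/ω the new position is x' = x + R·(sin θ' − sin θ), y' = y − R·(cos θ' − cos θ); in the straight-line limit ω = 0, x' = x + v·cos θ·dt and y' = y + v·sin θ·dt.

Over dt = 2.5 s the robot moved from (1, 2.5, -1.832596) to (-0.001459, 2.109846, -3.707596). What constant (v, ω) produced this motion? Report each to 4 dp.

Δθ = -3.707596 − -1.832596 = -1.875000
ω = Δθ/dt = -1.875000/2.5 = -0.7500
R = Δx/(sin θ' − sin θ) = -0.6667
v = R·ω = -0.6667·-0.7500 = 0.5000

v = 0.5000, ω = -0.7500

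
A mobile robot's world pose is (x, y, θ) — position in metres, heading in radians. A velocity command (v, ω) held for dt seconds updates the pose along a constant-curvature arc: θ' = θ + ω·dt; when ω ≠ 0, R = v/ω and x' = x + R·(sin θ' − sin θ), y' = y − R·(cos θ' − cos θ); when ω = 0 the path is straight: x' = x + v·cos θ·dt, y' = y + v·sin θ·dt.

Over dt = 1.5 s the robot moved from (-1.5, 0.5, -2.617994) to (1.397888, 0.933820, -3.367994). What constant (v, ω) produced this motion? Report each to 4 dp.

v = -2.0000, ω = -0.5000

Δθ = -3.367994 − -2.617994 = -0.750000
ω = Δθ/dt = -0.750000/1.5 = -0.5000
R = Δx/(sin θ' − sin θ) = 4.0000
v = R·ω = 4.0000·-0.5000 = -2.0000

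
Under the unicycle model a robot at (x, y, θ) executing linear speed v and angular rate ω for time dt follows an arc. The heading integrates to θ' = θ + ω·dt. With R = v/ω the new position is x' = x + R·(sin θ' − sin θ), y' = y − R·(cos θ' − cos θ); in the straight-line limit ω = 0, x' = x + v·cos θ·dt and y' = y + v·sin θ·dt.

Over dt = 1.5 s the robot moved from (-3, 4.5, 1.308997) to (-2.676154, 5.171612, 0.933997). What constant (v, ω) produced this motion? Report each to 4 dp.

Δθ = 0.933997 − 1.308997 = -0.375000
ω = Δθ/dt = -0.375000/1.5 = -0.2500
R = −Δy/(cos θ' − cos θ) = -2.0000
v = R·ω = -2.0000·-0.2500 = 0.5000

v = 0.5000, ω = -0.2500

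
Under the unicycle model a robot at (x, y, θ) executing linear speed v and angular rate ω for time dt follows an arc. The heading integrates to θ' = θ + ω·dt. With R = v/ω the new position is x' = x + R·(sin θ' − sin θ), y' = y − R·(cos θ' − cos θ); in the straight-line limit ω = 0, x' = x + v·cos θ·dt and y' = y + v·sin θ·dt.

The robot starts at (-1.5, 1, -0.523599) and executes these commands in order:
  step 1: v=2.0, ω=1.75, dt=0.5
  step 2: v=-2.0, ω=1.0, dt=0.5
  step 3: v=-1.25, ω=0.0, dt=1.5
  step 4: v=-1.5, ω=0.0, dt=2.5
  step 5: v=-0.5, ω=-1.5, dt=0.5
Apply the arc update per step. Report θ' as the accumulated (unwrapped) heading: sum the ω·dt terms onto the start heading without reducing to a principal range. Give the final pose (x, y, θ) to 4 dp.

(-5.2746, -3.9863, 0.1014)

step 1: θ'=0.3514 (R=1.1429) → pose (-0.5352, 0.9167, 0.3514)
step 2: θ'=0.8514 (R=-2.0000) → pose (-1.3512, 0.3568, 0.8514)
step 3: θ'=0.8514 (straight) → pose (-2.5867, -1.0536, 0.8514)
step 4: θ'=0.8514 (straight) → pose (-5.0576, -3.8743, 0.8514)
step 5: θ'=0.1014 (R=0.3333) → pose (-5.2746, -3.9863, 0.1014)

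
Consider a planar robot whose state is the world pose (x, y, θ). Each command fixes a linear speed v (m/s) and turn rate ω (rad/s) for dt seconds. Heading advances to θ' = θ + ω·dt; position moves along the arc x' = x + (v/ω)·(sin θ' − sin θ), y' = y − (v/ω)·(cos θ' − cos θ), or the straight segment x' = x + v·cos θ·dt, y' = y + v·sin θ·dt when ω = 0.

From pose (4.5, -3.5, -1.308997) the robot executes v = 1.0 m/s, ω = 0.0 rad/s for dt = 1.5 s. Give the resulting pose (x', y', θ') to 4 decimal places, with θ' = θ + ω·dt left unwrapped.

θ' = -1.3090 + 0.0·1.5 = -1.3090
ω = 0 → straight: x' = 4.5 + 1.0·cos(-1.3090)·1.5 = 4.8882
y' = -3.5 + 1.0·sin(-1.3090)·1.5 = -4.9489

(4.8882, -4.9489, -1.3090)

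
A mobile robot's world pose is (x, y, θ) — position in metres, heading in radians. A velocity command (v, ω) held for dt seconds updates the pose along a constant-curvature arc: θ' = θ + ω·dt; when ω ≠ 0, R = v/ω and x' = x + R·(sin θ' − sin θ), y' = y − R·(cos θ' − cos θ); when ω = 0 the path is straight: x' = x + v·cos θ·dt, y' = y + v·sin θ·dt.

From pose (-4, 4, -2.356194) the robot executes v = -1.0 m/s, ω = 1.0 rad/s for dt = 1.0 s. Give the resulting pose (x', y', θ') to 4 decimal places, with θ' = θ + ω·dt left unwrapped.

(-3.7300, 4.9201, -1.3562)

θ' = -2.3562 + 1.0·1.0 = -1.3562
R = v/ω = -1.0/1.0 = -1.0000
x' = -4 + -1.0000·(sin -1.3562 − sin -2.3562) = -3.7300
y' = 4 − -1.0000·(cos -1.3562 − cos -2.3562) = 4.9201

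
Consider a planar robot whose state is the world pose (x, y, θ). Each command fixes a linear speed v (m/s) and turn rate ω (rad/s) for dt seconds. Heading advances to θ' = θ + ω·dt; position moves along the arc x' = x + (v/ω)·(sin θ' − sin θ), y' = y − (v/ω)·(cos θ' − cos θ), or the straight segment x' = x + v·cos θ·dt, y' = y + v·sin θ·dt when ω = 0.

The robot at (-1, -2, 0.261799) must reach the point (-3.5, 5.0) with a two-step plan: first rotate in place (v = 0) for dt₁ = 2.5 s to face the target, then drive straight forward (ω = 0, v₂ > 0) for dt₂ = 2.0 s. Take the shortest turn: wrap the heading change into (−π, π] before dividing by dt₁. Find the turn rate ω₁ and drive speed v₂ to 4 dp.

heading to target = atan2(5−-2, -3.5−-1) = 1.9138
Δθ = wrap(1.9138 − 0.2618) = 1.6520; ω₁ = Δθ/dt₁ = 0.6608
distance = √((-3.5−-1)² + (5−-2)²) = 7.4330; v₂ = distance/dt₂ = 3.7165

ω₁ = 0.6608, v₂ = 3.7165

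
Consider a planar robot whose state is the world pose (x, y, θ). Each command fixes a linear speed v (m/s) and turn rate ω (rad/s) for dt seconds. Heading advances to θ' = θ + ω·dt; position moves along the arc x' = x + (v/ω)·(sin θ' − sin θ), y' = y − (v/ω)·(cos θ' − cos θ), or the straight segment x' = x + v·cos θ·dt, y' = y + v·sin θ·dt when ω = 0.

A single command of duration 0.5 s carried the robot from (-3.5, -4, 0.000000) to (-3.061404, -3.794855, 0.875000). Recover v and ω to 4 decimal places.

Δθ = 0.875000 − 0.000000 = 0.875000
ω = Δθ/dt = 0.875000/0.5 = 1.7500
R = Δx/(sin θ' − sin θ) = 0.5714
v = R·ω = 0.5714·1.7500 = 1.0000

v = 1.0000, ω = 1.7500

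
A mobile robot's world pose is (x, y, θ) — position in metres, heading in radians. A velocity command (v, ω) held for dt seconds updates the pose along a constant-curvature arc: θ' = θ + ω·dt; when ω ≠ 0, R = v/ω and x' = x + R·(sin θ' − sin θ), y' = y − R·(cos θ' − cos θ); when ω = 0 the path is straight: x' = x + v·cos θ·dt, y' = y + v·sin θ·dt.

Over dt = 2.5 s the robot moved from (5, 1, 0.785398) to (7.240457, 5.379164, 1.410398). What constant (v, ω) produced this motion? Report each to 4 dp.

v = 2.0000, ω = 0.2500

Δθ = 1.410398 − 0.785398 = 0.625000
ω = Δθ/dt = 0.625000/2.5 = 0.2500
R = −Δy/(cos θ' − cos θ) = 8.0000
v = R·ω = 8.0000·0.2500 = 2.0000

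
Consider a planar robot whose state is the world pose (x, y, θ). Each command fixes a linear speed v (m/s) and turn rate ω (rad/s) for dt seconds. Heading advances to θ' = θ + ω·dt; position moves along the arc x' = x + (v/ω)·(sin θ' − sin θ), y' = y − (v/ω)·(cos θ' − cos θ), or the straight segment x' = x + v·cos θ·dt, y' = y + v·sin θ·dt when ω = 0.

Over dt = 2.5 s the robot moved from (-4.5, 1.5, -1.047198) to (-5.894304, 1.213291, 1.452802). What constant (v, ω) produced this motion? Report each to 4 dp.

v = -0.7500, ω = 1.0000

Δθ = 1.452802 − -1.047198 = 2.500000
ω = Δθ/dt = 2.500000/2.5 = 1.0000
R = Δx/(sin θ' − sin θ) = -0.7500
v = R·ω = -0.7500·1.0000 = -0.7500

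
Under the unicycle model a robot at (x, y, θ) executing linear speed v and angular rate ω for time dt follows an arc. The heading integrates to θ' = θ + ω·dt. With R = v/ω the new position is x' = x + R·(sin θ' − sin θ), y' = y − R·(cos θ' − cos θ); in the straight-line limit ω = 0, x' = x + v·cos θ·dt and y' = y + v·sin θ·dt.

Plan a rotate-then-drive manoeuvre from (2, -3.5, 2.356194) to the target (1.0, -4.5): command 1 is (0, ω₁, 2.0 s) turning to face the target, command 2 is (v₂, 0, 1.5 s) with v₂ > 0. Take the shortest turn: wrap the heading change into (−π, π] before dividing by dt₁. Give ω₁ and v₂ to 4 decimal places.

ω₁ = 0.7854, v₂ = 0.9428

heading to target = atan2(-4.5−-3.5, 1−2) = -2.3562
Δθ = wrap(-2.3562 − 2.3562) = 1.5708; ω₁ = Δθ/dt₁ = 0.7854
distance = √((1−2)² + (-4.5−-3.5)²) = 1.4142; v₂ = distance/dt₂ = 0.9428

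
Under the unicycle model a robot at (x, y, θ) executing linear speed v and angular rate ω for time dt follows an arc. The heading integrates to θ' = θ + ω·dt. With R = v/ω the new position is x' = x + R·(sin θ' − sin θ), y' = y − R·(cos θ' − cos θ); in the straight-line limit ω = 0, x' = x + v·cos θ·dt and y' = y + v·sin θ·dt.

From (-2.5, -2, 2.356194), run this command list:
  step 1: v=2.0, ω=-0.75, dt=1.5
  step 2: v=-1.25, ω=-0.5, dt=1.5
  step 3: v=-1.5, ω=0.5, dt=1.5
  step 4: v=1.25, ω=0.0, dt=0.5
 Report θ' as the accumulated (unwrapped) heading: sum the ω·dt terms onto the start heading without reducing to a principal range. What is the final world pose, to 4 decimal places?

(-5.5608, -1.6801, 1.2312)

step 1: θ'=1.2312 (R=-2.6667) → pose (-3.1287, 0.7739, 1.2312)
step 2: θ'=0.4812 (R=2.5000) → pose (-4.3289, -0.6094, 0.4812)
step 3: θ'=1.2312 (R=-3.0000) → pose (-5.7690, -2.2694, 1.2312)
step 4: θ'=1.2312 (straight) → pose (-5.5608, -1.6801, 1.2312)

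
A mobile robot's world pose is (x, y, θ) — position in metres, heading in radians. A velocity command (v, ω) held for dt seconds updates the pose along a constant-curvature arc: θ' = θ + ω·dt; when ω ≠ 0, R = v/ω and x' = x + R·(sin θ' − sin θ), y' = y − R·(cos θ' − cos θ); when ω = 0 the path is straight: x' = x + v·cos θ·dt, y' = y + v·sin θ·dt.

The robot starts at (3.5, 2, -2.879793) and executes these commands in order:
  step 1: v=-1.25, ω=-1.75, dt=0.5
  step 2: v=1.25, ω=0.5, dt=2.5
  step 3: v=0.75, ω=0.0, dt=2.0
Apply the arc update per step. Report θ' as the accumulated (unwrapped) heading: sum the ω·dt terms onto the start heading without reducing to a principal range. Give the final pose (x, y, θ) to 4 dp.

(-0.0354, 0.9677, -2.5048)

step 1: θ'=-3.7548 (R=0.7143) → pose (4.0959, 1.8942, -3.7548)
step 2: θ'=-2.5048 (R=2.5000) → pose (1.1707, 1.8597, -2.5048)
step 3: θ'=-2.5048 (straight) → pose (-0.0354, 0.9677, -2.5048)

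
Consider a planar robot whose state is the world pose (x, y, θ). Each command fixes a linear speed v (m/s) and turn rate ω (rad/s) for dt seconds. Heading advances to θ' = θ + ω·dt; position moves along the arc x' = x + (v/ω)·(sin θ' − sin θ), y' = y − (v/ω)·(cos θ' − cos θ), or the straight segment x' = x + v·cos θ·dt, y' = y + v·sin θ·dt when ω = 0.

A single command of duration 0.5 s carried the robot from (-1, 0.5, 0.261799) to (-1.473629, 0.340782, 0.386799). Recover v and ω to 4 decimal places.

Δθ = 0.386799 − 0.261799 = 0.125000
ω = Δθ/dt = 0.125000/0.5 = 0.2500
R = Δx/(sin θ' − sin θ) = -4.0000
v = R·ω = -4.0000·0.2500 = -1.0000

v = -1.0000, ω = 0.2500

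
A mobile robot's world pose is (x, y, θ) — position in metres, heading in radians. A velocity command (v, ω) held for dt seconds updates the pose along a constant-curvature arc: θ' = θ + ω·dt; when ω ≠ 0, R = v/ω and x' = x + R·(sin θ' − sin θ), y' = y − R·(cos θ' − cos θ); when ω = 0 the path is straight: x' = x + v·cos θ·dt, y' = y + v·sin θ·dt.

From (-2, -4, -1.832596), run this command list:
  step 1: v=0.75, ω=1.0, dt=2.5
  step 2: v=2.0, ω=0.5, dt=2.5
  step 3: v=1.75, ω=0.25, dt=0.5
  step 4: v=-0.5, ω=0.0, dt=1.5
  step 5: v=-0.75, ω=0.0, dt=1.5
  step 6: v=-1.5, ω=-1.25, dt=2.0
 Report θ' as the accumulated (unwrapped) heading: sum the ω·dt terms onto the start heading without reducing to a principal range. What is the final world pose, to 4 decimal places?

step 1: θ'=0.6674 (R=0.7500) → pose (-0.8113, -4.7832, 0.6674)
step 2: θ'=1.9174 (R=4.0000) → pose (0.4750, -0.2826, 1.9174)
step 3: θ'=2.0424 (R=7.0000) → pose (0.1271, 0.5196, 2.0424)
step 4: θ'=2.0424 (straight) → pose (0.4679, -0.1485, 2.0424)
step 5: θ'=2.0424 (straight) → pose (0.9790, -1.1507, 2.0424)
step 6: θ'=-0.4576 (R=1.2000) → pose (-0.6202, -2.7724, -0.4576)

(-0.6202, -2.7724, -0.4576)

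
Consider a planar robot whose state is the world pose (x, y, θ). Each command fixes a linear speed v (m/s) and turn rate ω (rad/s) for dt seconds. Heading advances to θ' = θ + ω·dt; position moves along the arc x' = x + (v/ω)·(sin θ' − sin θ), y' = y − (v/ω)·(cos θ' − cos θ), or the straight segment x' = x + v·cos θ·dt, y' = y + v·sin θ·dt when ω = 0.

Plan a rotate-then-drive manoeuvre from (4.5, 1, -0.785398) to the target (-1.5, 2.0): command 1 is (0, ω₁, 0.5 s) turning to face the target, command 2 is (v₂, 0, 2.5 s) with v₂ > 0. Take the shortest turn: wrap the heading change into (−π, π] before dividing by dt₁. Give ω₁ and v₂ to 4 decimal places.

heading to target = atan2(2−1, -1.5−4.5) = 2.9764
Δθ = wrap(2.9764 − -0.7854) = -2.5213; ω₁ = Δθ/dt₁ = -5.0427
distance = √((-1.5−4.5)² + (2−1)²) = 6.0828; v₂ = distance/dt₂ = 2.4331

ω₁ = -5.0427, v₂ = 2.4331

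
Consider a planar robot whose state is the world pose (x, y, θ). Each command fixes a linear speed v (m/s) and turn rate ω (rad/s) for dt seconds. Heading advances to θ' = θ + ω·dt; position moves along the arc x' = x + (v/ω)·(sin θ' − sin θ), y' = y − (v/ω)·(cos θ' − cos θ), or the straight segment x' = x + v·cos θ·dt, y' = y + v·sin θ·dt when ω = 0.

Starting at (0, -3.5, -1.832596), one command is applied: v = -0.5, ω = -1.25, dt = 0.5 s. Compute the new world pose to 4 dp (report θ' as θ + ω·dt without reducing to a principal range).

θ' = -1.8326 + -1.25·0.5 = -2.4576
R = v/ω = -0.5/-1.25 = 0.4000
x' = 0 + 0.4000·(sin -2.4576 − sin -1.8326) = 0.1336
y' = -3.5 − 0.4000·(cos -2.4576 − cos -1.8326) = -3.2935

(0.1336, -3.2935, -2.4576)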